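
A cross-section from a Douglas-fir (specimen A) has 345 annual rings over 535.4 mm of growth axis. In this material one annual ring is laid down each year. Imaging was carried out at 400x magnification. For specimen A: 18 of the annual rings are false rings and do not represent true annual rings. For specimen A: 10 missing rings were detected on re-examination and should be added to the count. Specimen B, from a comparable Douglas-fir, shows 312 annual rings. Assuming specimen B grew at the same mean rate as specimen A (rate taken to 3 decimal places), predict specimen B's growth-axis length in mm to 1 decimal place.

Specimen A: true annual ring count = 345 − 18 + 10 = 337.
A: 535.4 mm over 337 years gives 535.4 / 337 ≈ 1.589 mm/yr.
For B, 1.589 mm/year × 312 years = 495.8 mm.

495.8 mm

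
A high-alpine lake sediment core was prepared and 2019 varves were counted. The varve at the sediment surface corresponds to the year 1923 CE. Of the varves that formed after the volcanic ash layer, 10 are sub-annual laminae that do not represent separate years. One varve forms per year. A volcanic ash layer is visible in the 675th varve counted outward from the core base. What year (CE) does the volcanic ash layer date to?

589 CE

The volcanic ash layer sits at varve 675 from the core base, so 2019 − 675 = 1344 varves formed after it.
1344 − 10 false = 1334 true varves after the volcanic ash layer.
Counting back 1334 years from 1923 CE places the volcanic ash layer in 1923 − 1334 = 589 CE.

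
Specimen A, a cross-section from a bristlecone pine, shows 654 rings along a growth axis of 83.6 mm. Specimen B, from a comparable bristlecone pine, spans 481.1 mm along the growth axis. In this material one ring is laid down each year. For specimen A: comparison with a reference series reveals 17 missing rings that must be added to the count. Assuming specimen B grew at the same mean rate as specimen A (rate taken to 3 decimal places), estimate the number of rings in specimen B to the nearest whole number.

Specimen A: adjusted count: 654 + 17 = 671 rings.
A: Extension rate ≈ 83.6 / 671 = 0.125 mm/yr.
B spans 481.1 / 0.125 = 3848.80 years ≈ 3849 rings.

3849 rings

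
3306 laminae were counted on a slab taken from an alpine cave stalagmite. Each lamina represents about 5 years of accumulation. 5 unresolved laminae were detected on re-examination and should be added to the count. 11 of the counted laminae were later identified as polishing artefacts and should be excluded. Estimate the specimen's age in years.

True lamina count = 3306 − 11 + 5 = 3300.
Multiplying by 5 years per lamina: 3300 × 5 = 16500 years.

16500 years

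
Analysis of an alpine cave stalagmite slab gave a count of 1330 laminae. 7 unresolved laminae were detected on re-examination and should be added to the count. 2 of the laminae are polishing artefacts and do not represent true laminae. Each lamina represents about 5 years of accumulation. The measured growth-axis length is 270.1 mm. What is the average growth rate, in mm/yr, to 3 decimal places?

Correcting the raw count gives 1330 − 2 + 7 = 1335 true laminae.
At 5 years per lamina, 1335 × 5 = 6675 years.
Mean rate = 270.1 mm / 6675 years ≈ 0.040 mm/yr.

0.040 mm/yr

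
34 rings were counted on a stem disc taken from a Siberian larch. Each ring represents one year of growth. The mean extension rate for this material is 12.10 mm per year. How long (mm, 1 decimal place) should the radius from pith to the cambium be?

411.4 mm

The record spans 34 years at 12.10 mm per year.
34 years at 12.10 mm/year gives 12.10 × 34 = 411.4 mm.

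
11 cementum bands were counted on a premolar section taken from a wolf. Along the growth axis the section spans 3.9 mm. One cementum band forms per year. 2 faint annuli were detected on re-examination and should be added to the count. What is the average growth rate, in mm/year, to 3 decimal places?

0.300 mm/year

True cementum band count = 11 + 2 = 13.
Mean rate = 3.9 mm / 13 years ≈ 0.300 mm/year.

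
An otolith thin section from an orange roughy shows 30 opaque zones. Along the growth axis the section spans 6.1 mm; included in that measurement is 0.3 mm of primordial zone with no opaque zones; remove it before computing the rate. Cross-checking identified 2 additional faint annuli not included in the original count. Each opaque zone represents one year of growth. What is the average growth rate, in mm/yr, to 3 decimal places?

0.181 mm/yr

After corrections the count is 30 + 2 = 32 opaque zones.
Net length = 6.1 − 0.3 = 5.8 mm.
Extension rate ≈ 5.8 / 32 = 0.181 mm/yr.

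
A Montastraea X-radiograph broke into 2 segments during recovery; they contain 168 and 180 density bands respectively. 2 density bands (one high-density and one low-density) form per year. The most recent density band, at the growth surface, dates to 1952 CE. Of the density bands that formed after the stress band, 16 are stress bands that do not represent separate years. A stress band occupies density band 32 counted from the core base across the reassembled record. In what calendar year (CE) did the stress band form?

Total density bands = 168 + 180 = 348.
The stress band sits at density band 32 from the core base, so 348 − 32 = 316 density bands formed after it.
316 − 16 false = 300 true density bands after the stress band.
With 2 density bands per year, 300 / 2 = 150 years.
1952 − 150 = 1802 CE.

1802 CE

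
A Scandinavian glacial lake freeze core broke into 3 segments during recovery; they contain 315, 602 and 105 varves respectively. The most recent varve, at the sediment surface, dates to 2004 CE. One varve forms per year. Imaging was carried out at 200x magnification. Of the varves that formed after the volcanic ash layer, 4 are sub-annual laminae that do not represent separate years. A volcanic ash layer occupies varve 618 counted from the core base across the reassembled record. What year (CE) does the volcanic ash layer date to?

Total varves = 315 + 602 + 105 = 1022.
Between varve 618 and the sediment surface there are 1022 − 618 = 404 varves.
Removing the 4 false varves leaves 404 − 4 = 400 true varves beyond the volcanic ash layer.
The varve at the sediment surface is 2004 CE, so the volcanic ash layer dates to 2004 − 400 = 1604 CE.

1604 CE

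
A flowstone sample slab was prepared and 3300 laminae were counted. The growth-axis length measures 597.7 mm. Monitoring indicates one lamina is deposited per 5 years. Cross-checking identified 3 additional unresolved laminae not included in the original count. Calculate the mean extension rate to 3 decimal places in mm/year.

0.036 mm/year

Adjusted count: 3300 + 3 = 3303 laminae.
3303 laminae at 5 years each span 3303 × 5 = 16515 years.
Extension rate ≈ 597.7 / 16515 = 0.036 mm/year.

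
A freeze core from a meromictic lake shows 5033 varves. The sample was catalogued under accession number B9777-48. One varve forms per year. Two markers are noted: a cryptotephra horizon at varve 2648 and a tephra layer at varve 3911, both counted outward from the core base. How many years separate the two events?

1263 years

Separation: 3911 − 2648 = 1263 varves.
That is 1263 years at one varve per year.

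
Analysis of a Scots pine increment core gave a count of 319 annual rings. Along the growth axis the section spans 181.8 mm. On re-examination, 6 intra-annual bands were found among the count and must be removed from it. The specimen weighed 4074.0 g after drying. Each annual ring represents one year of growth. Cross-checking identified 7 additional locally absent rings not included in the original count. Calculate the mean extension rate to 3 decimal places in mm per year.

True annual ring count = 319 − 6 + 7 = 320.
181.8 mm over 320 years gives 181.8 / 320 ≈ 0.568 mm per year.

0.568 mm per year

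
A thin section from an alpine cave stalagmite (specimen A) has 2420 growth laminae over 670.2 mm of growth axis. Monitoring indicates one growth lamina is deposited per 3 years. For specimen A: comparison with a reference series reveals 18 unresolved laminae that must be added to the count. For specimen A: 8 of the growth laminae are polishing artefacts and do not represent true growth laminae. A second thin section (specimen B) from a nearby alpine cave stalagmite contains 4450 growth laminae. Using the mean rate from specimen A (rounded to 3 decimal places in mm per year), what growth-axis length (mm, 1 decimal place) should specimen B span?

Specimen A: true growth lamina count = 2420 − 8 + 18 = 2430.
Specimen A: 2430 growth laminae at 3 years each span 2430 × 3 = 7290 years.
A: Mean rate = 670.2 mm / 7290 years ≈ 0.092 mm per year.
Specimen B: at 3 years per growth lamina, 4450 × 3 = 13350 years. Length of B = 0.092 × 13350 = 1228.2 mm.

1228.2 mm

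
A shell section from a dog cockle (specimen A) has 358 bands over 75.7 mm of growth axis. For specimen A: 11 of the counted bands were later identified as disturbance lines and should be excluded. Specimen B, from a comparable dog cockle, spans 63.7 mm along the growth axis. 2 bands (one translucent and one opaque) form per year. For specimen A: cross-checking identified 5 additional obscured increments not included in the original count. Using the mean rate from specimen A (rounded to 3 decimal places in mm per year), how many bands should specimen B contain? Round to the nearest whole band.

Specimen A: after corrections the count is 358 − 11 + 5 = 352 bands.
Specimen A: 352 bands at 2 per year is 352 / 2 = 176 years.
A: Mean rate = 75.7 mm / 176 years ≈ 0.430 mm/year.
B spans 63.7 / 0.430 = 148.14 years; at 2 bands per year that is 148.14 × 2 ≈ 296 bands.

296 bands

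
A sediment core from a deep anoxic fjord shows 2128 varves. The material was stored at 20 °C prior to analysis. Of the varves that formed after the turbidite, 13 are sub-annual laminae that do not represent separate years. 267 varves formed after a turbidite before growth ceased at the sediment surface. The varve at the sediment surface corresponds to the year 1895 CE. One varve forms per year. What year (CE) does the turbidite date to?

267 varves formed after the turbidite.
Removing the 13 false varves leaves 267 − 13 = 254 true varves beyond the turbidite.
The varve at the sediment surface is 1895 CE, so the turbidite dates to 1895 − 254 = 1641 CE.

1641 CE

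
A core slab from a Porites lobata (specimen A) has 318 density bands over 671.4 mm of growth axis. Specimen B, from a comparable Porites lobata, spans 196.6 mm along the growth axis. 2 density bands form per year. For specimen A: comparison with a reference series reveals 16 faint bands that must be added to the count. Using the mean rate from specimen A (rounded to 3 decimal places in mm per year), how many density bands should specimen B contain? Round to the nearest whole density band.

Specimen A: true density band count = 318 + 16 = 334.
Specimen A: with 2 density bands per year, 334 / 2 = 167 years.
A: Extension rate ≈ 671.4 / 167 = 4.020 mm/year.
Specimen B: 196.6 mm / 4.020 mm per year = 48.91 years; at 2 density bands per year that is 48.91 × 2 ≈ 98 density bands.

98 density bands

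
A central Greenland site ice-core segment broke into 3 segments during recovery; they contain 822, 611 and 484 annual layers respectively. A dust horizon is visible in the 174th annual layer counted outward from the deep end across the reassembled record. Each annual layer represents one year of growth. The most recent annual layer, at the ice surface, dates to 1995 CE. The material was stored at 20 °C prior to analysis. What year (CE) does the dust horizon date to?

Total annual layers = 822 + 611 + 484 = 1917.
1917 − 174 = 1743 annual layers lie beyond the dust horizon toward the ice surface.
Counting back 1743 years from 1995 CE places the dust horizon in 1995 − 1743 = 252 CE.

252 CE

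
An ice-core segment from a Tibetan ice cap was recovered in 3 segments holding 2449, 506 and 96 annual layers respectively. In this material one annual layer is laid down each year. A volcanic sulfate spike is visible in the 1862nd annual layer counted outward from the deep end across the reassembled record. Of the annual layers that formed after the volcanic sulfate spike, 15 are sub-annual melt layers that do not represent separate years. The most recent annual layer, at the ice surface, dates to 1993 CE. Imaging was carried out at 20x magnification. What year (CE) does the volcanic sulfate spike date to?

Total annual layers = 2449 + 506 + 96 = 3051.
3051 − 1862 = 1189 annual layers lie beyond the volcanic sulfate spike toward the ice surface.
Excluding 15 false annual layers: 1189 − 15 = 1174.
Counting back 1174 years from 1993 CE places the volcanic sulfate spike in 1993 − 1174 = 819 CE.

819 CE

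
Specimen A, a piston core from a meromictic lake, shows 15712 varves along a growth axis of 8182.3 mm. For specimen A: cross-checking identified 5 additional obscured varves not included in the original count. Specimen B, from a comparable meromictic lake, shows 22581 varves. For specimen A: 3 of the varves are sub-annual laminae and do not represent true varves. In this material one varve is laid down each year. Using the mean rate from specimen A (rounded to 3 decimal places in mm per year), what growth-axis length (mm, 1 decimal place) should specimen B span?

11764.7 mm

Specimen A: after corrections the count is 15712 − 3 + 5 = 15714 varves.
A: 8182.3 mm over 15714 years gives 8182.3 / 15714 ≈ 0.521 mm/yr.
For B, 0.521 mm/year × 22581 years = 11764.7 mm.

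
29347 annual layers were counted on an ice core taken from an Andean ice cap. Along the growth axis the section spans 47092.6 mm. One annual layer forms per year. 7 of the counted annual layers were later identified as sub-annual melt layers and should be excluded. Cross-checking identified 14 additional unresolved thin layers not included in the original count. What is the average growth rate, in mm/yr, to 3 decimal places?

1.604 mm/yr

True annual layer count = 29347 − 7 + 14 = 29354.
Extension rate ≈ 47092.6 / 29354 = 1.604 mm/yr.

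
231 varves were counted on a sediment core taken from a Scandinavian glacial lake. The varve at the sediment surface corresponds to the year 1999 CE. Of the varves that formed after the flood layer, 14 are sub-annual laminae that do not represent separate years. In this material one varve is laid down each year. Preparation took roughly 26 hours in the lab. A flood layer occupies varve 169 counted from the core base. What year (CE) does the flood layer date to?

1951 CE

231 − 169 = 62 varves lie beyond the flood layer toward the sediment surface.
62 − 14 false = 48 true varves after the flood layer.
1999 − 48 = 1951 CE.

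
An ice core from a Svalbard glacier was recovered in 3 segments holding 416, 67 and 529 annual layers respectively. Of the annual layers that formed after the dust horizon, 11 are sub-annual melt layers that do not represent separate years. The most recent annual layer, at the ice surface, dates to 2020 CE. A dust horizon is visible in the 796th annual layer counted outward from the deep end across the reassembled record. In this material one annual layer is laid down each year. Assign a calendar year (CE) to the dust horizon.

1815 CE

Total annual layers = 416 + 67 + 529 = 1012.
Between annual layer 796 and the ice surface there are 1012 − 796 = 216 annual layers.
Excluding 11 false annual layers: 216 − 11 = 205.
The annual layer at the ice surface is 2020 CE, so the dust horizon dates to 2020 − 205 = 1815 CE.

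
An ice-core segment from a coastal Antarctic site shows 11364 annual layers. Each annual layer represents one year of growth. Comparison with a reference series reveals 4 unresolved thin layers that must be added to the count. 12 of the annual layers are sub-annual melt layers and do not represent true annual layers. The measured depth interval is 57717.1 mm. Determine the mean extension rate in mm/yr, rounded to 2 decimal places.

True annual layer count = 11364 − 12 + 4 = 11356.
57717.1 mm over 11356 years gives 57717.1 / 11356 ≈ 5.08 mm/yr.

5.08 mm/yr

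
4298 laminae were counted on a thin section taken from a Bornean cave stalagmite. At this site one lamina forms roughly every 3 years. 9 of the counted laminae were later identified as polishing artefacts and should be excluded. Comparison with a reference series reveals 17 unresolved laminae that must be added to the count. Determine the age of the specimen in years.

After corrections the count is 4298 − 9 + 17 = 4306 laminae.
4306 laminae at 3 years each span 4306 × 3 = 12918 years.

12918 years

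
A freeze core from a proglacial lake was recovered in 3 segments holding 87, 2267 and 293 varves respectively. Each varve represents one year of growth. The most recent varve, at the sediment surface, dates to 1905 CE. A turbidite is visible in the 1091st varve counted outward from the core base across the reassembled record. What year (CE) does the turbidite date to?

349 CE

Total varves = 87 + 2267 + 293 = 2647.
2647 − 1091 = 1556 varves lie beyond the turbidite toward the sediment surface.
1905 − 1556 = 349 CE.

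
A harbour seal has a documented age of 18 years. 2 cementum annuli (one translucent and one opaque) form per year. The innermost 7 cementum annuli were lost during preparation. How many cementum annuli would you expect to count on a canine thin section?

18 years at 2 cementum annuli per year gives 18 × 2 = 36 cementum annuli.
Subtracting the 7 cementum annuli not captured gives 36 − 7 = 29 cementum annuli in the record.

29 cementum annuli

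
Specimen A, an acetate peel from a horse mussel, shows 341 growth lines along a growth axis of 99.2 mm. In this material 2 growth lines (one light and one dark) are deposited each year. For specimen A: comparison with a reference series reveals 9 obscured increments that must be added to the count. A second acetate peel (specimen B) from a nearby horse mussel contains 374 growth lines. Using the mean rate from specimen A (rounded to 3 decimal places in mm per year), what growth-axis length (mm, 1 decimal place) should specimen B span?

106.0 mm

Specimen A: after corrections the count is 341 + 9 = 350 growth lines.
Specimen A: with 2 growth lines per year, 350 / 2 = 175 years.
A: 99.2 mm over 175 years gives 99.2 / 175 ≈ 0.567 mm/year.
Specimen B: 374 growth lines at 2 per year is 374 / 2 = 187 years. Length of B = 0.567 × 187 = 106.0 mm.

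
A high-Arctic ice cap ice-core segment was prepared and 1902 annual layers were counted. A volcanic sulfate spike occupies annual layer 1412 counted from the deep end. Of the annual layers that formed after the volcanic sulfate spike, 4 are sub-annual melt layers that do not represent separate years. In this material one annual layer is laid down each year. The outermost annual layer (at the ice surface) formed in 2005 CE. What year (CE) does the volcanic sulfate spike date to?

1519 CE

Between annual layer 1412 and the ice surface there are 1902 − 1412 = 490 annual layers.
Removing the 4 false annual layers leaves 490 − 4 = 486 true annual layers beyond the volcanic sulfate spike.
Counting back 486 years from 2005 CE places the volcanic sulfate spike in 2005 − 486 = 1519 CE.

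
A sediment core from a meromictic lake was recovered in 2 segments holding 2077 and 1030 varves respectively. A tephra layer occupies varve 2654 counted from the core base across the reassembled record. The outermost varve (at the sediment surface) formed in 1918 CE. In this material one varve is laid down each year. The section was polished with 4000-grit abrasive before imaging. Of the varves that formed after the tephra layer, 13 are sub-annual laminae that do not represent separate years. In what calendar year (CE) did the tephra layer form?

Total varves = 2077 + 1030 = 3107.
Between varve 2654 and the sediment surface there are 3107 − 2654 = 453 varves.
453 − 13 false = 440 true varves after the tephra layer.
1918 − 440 = 1478 CE.

1478 CE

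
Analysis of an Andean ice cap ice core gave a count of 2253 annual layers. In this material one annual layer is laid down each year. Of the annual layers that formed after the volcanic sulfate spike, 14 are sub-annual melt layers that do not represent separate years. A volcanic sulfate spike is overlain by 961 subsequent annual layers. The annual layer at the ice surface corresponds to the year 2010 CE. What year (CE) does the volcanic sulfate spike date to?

961 annual layers formed after the volcanic sulfate spike.
Excluding 14 false annual layers: 961 − 14 = 947.
The annual layer at the ice surface is 2010 CE, so the volcanic sulfate spike dates to 2010 − 947 = 1063 CE.

1063 CE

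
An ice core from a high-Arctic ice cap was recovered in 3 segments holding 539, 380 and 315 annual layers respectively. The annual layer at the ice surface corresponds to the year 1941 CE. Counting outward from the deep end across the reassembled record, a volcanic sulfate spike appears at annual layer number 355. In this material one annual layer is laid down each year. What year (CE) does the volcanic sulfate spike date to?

Total annual layers = 539 + 380 + 315 = 1234.
Between annual layer 355 and the ice surface there are 1234 − 355 = 879 annual layers.
1941 − 879 = 1062 CE.

1062 CE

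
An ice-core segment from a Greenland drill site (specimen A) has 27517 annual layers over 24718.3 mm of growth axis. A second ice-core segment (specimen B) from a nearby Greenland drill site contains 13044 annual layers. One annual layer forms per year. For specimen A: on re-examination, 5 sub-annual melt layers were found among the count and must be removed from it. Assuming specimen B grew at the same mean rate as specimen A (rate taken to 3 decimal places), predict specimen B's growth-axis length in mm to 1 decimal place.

11713.5 mm

Specimen A: adjusted count: 27517 − 5 = 27512 annual layers.
A: Mean rate = 24718.3 mm / 27512 years ≈ 0.898 mm/yr.
B's length ≈ 0.898 × 13044 = 11713.5 mm.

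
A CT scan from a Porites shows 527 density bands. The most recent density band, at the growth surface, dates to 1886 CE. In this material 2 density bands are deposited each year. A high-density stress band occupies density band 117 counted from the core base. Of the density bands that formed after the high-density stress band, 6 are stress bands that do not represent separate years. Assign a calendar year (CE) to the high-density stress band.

1684 CE

The high-density stress band sits at density band 117 from the core base, so 527 − 117 = 410 density bands formed after it.
410 − 6 false = 404 true density bands after the high-density stress band.
Dividing by 2 density bands per year: 404 / 2 = 202 years.
Counting back 202 years from 1886 CE places the high-density stress band in 1886 − 202 = 1684 CE.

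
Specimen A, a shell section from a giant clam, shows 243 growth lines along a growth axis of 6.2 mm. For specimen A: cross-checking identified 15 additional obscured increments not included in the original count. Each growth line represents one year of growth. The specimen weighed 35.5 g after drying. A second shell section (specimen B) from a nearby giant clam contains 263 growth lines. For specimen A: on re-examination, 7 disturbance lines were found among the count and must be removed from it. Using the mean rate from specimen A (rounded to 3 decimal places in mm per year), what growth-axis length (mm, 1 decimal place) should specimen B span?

Specimen A: after corrections the count is 243 − 7 + 15 = 251 growth lines.
A: 6.2 mm over 251 years gives 6.2 / 251 ≈ 0.025 mm/year.
Length of B = 0.025 × 263 = 6.6 mm.

6.6 mm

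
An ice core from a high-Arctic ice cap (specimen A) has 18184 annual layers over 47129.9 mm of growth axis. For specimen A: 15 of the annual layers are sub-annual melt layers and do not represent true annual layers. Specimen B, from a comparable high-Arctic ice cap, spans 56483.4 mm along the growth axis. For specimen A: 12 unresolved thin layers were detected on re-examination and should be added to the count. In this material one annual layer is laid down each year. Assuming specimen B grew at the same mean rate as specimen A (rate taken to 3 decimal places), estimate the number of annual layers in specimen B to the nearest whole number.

21791 annual layers

Specimen A: adjusted count: 18184 − 15 + 12 = 18181 annual layers.
A: Extension rate ≈ 47129.9 / 18181 = 2.592 mm/year.
Specimen B: 56483.4 mm / 2.592 mm per year = 21791.44 years ≈ 21791 annual layers.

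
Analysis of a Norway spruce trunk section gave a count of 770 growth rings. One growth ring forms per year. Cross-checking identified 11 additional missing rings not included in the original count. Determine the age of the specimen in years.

781 yr

After corrections the count is 770 + 11 = 781 growth rings.
With a one-to-one growth ring periodicity this is 781 years.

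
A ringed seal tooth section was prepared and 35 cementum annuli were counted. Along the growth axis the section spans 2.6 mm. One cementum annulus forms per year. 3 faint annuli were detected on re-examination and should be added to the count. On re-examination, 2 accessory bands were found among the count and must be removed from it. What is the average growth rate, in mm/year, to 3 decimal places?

0.072 mm/year

Adjusted count: 35 − 2 + 3 = 36 cementum annuli.
Extension rate ≈ 2.6 / 36 = 0.072 mm/year.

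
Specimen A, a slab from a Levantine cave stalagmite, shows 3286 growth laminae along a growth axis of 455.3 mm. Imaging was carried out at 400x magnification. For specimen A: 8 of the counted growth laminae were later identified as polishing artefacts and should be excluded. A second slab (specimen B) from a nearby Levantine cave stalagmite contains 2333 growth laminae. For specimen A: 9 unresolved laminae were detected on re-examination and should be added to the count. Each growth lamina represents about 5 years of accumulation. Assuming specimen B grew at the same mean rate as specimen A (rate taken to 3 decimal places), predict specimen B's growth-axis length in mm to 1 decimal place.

Specimen A: true growth lamina count = 3286 − 8 + 9 = 3287.
Specimen A: at 5 years per growth lamina, 3287 × 5 = 16435 years.
A: 455.3 mm over 16435 years gives 455.3 / 16435 ≈ 0.028 mm/year.
Specimen B: at 5 years per growth lamina, 2333 × 5 = 11665 years. For B, 0.028 mm/year × 11665 years = 326.6 mm.

326.6 mm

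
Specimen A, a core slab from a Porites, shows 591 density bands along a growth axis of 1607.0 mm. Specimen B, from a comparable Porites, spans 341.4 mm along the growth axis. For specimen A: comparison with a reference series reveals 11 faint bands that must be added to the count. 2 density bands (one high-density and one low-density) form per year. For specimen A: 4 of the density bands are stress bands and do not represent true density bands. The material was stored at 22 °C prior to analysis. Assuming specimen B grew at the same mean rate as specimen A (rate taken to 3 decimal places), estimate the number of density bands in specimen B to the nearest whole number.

Specimen A: true density band count = 591 − 4 + 11 = 598.
Specimen A: with 2 density bands per year, 598 / 2 = 299 years.
A: Mean rate = 1607.0 mm / 299 years ≈ 5.375 mm/yr.
Specimen B: 341.4 mm / 5.375 mm per year = 63.52 years; at 2 density bands per year that is 63.52 × 2 ≈ 127 density bands.

127 density bands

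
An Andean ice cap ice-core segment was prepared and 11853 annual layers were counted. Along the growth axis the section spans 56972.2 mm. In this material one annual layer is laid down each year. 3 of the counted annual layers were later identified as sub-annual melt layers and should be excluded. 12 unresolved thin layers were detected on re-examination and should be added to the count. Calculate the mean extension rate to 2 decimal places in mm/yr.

After corrections the count is 11853 − 3 + 12 = 11862 annual layers.
Extension rate ≈ 56972.2 / 11862 = 4.80 mm/yr.

4.80 mm/yr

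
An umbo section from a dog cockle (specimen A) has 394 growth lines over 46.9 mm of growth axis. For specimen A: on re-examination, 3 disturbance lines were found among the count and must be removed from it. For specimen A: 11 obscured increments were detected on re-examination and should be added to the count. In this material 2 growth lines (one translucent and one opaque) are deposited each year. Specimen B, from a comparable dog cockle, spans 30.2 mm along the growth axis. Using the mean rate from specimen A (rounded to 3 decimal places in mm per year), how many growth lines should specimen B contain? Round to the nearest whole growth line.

Specimen A: after corrections the count is 394 − 3 + 11 = 402 growth lines.
Specimen A: 402 growth lines at 2 per year is 402 / 2 = 201 years.
A: Extension rate ≈ 46.9 / 201 = 0.233 mm/yr.
B spans 30.2 / 0.233 = 129.61 years; at 2 growth lines per year that is 129.61 × 2 ≈ 259 growth lines.

259 growth lines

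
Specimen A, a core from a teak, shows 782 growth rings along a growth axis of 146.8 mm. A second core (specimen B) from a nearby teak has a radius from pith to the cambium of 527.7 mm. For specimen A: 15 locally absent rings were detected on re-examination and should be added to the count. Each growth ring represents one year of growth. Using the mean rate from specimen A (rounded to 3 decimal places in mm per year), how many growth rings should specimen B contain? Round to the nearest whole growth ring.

2868 growth rings

Specimen A: true growth ring count = 782 + 15 = 797.
A: Mean rate = 146.8 mm / 797 years ≈ 0.184 mm per year.
Specimen B: 527.7 mm / 0.184 mm per year = 2867.93 years ≈ 2868 growth rings.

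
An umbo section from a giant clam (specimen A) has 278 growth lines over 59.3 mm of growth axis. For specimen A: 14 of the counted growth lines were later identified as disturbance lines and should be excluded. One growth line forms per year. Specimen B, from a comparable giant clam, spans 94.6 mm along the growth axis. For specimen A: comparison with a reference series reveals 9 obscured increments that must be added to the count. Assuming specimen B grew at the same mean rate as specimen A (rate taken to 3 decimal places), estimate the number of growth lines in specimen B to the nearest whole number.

436 growth lines

Specimen A: adjusted count: 278 − 14 + 9 = 273 growth lines.
A: Extension rate ≈ 59.3 / 273 = 0.217 mm per year.
Specimen B: 94.6 mm / 0.217 mm per year = 435.94 years ≈ 436 growth lines.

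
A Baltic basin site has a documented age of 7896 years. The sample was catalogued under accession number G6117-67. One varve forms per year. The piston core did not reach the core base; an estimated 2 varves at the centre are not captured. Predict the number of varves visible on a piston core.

Expected varves over 7896 years: 7896.
Less the 2 uncaptured varves: 7896 − 2 = 7894.

7894 varves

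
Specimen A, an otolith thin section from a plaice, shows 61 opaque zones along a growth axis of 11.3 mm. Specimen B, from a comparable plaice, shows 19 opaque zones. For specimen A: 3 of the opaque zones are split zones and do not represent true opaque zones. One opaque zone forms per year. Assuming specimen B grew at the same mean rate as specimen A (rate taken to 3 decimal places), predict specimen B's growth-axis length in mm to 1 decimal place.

3.7 mm

Specimen A: after corrections the count is 61 − 3 = 58 opaque zones.
A: 11.3 mm over 58 years gives 11.3 / 58 ≈ 0.195 mm/year.
B's length ≈ 0.195 × 19 = 3.7 mm.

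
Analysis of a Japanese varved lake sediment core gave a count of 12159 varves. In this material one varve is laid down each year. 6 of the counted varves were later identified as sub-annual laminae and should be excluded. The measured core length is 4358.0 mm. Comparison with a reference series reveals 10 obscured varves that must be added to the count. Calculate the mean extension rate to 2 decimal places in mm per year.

Correcting the raw count gives 12159 − 6 + 10 = 12163 true varves.
Extension rate ≈ 4358.0 / 12163 = 0.36 mm per year.

0.36 mm per year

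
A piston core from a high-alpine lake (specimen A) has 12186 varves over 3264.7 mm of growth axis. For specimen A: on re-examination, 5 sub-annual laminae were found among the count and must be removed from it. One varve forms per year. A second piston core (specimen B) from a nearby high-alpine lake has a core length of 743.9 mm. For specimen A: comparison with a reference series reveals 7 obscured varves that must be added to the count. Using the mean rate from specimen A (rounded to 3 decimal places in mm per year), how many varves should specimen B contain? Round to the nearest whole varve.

Specimen A: after corrections the count is 12186 − 5 + 7 = 12188 varves.
A: Mean rate = 3264.7 mm / 12188 years ≈ 0.268 mm/year.
Specimen B: 743.9 mm / 0.268 mm per year = 2775.75 years ≈ 2776 varves.

2776 varves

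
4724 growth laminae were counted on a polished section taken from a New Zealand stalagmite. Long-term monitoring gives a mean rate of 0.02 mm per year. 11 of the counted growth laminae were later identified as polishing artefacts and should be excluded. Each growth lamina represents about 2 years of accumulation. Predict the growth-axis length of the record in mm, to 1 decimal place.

188.5 mm

True growth lamina count = 4724 − 11 = 4713.
4713 growth laminae at 2 years each span 4713 × 2 = 9426 years.
Predicted length = 0.02 mm/year × 9426 years = 188.5 mm.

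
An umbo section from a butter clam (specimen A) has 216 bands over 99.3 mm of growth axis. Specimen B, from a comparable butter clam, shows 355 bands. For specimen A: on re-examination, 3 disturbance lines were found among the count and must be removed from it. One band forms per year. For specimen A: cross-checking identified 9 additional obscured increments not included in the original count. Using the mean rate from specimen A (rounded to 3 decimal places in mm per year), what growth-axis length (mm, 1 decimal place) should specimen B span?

158.7 mm

Specimen A: true band count = 216 − 3 + 9 = 222.
A: 99.3 mm over 222 years gives 99.3 / 222 ≈ 0.447 mm/year.
Length of B = 0.447 × 355 = 158.7 mm.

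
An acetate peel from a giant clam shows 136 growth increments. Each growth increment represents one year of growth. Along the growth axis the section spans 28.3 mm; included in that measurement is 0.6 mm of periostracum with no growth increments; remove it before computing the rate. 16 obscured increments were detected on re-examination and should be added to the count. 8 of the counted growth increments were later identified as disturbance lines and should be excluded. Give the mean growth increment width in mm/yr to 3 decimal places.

0.192 mm/yr

Correcting the raw count gives 136 − 8 + 16 = 144 true growth increments.
Removing the 0.6 mm offcut leaves 28.3 − 0.6 = 27.7 mm.
Extension rate ≈ 27.7 / 144 = 0.192 mm/yr.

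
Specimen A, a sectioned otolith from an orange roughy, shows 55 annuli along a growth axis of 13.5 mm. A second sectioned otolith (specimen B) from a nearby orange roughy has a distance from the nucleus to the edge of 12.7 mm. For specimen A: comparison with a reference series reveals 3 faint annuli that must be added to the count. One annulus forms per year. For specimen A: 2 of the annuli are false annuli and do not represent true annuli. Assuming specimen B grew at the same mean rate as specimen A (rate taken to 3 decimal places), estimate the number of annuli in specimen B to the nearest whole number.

53 annuli

Specimen A: correcting the raw count gives 55 − 2 + 3 = 56 true annuli.
A: Extension rate ≈ 13.5 / 56 = 0.241 mm/yr.
For B, 12.7 / 0.241 = 52.70 years ≈ 53 annuli.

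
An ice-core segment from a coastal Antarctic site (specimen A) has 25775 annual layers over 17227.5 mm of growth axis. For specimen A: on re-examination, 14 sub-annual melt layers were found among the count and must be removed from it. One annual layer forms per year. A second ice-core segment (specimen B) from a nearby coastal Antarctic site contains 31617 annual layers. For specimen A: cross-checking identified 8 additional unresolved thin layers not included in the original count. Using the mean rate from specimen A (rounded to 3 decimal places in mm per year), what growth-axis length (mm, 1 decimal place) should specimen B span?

Specimen A: adjusted count: 25775 − 14 + 8 = 25769 annual layers.
A: Extension rate ≈ 17227.5 / 25769 = 0.669 mm/yr.
Length of B = 0.669 × 31617 = 21151.8 mm.

21151.8 mm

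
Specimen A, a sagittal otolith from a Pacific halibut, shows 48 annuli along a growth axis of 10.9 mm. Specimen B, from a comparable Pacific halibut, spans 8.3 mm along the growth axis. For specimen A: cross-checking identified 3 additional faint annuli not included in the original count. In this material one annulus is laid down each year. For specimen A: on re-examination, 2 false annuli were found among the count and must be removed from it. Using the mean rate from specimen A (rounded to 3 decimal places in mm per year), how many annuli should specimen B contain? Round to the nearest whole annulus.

Specimen A: true annulus count = 48 − 2 + 3 = 49.
A: Extension rate ≈ 10.9 / 49 = 0.222 mm/yr.
For B, 8.3 / 0.222 = 37.39 years ≈ 37 annuli.

37 annuli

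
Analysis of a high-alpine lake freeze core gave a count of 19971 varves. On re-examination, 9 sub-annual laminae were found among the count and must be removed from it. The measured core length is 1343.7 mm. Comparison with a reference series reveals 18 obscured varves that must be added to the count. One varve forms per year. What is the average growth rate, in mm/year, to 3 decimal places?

0.067 mm/year

Adjusted count: 19971 − 9 + 18 = 19980 varves.
1343.7 mm over 19980 years gives 1343.7 / 19980 ≈ 0.067 mm/year.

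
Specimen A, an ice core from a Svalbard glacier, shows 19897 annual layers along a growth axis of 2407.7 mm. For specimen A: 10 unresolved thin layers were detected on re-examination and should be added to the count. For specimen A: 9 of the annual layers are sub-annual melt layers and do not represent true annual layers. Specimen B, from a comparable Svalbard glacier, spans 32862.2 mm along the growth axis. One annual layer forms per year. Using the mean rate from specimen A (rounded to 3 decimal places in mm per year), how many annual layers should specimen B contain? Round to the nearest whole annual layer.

Specimen A: true annual layer count = 19897 − 9 + 10 = 19898.
A: 2407.7 mm over 19898 years gives 2407.7 / 19898 ≈ 0.121 mm/year.
B spans 32862.2 / 0.121 = 271588.43 years ≈ 271588 annual layers.

271588 annual layers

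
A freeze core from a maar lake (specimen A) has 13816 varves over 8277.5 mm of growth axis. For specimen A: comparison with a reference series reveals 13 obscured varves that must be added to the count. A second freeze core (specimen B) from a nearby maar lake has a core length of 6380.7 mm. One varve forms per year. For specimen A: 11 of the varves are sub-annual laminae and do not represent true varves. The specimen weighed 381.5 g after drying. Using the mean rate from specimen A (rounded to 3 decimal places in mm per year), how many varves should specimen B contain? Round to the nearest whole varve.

10652 varves

Specimen A: true varve count = 13816 − 11 + 13 = 13818.
A: Extension rate ≈ 8277.5 / 13818 = 0.599 mm/yr.
Specimen B: 6380.7 mm / 0.599 mm per year = 10652.25 years ≈ 10652 varves.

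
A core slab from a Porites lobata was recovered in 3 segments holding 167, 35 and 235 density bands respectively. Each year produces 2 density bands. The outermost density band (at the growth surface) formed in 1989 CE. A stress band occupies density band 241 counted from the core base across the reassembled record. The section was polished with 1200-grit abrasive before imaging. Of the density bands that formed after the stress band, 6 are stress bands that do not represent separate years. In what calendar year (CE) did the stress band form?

1894 CE

Total density bands = 167 + 35 + 235 = 437.
The stress band sits at density band 241 from the core base, so 437 − 241 = 196 density bands formed after it.
Removing the 6 false density bands leaves 196 − 6 = 190 true density bands beyond the stress band.
With 2 density bands per year, 190 / 2 = 95 years.
1989 − 95 = 1894 CE.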